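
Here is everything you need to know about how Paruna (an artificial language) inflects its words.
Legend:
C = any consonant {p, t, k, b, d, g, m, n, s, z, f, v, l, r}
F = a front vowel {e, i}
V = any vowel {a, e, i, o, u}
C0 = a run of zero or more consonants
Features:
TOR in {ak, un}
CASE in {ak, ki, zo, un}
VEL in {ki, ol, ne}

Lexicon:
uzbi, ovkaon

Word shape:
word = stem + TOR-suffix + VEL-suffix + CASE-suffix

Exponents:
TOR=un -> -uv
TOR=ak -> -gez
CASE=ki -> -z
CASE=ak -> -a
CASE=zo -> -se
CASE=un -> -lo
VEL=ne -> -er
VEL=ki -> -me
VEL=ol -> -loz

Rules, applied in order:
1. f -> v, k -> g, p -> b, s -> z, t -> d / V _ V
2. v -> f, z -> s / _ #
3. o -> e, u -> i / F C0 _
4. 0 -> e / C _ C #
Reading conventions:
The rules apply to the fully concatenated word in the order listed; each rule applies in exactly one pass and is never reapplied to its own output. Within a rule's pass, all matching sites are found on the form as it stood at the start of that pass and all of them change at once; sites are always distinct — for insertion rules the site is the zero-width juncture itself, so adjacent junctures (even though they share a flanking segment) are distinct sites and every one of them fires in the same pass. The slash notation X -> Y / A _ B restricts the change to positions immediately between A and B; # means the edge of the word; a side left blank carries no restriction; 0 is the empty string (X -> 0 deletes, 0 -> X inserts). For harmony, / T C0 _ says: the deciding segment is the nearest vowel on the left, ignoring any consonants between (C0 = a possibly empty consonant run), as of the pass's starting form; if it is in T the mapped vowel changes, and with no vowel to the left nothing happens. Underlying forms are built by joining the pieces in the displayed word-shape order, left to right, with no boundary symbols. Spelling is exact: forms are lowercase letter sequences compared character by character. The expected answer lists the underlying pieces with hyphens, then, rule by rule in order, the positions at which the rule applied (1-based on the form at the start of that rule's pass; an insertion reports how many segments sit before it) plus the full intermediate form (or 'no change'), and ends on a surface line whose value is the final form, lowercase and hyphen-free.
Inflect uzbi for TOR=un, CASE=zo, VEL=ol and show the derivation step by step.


underlying: uzbi-uv-loz-se
1. f -> v, k -> g, p -> b, s -> z, t -> d / V _ V: no change
2. v -> f, z -> s / _ #: no change
3. o -> e, u -> i / F C0 _: fires at position(s) 5: uzbiivlozse
4. 0 -> e / C _ C #: no change
surface: uzbiivlozse


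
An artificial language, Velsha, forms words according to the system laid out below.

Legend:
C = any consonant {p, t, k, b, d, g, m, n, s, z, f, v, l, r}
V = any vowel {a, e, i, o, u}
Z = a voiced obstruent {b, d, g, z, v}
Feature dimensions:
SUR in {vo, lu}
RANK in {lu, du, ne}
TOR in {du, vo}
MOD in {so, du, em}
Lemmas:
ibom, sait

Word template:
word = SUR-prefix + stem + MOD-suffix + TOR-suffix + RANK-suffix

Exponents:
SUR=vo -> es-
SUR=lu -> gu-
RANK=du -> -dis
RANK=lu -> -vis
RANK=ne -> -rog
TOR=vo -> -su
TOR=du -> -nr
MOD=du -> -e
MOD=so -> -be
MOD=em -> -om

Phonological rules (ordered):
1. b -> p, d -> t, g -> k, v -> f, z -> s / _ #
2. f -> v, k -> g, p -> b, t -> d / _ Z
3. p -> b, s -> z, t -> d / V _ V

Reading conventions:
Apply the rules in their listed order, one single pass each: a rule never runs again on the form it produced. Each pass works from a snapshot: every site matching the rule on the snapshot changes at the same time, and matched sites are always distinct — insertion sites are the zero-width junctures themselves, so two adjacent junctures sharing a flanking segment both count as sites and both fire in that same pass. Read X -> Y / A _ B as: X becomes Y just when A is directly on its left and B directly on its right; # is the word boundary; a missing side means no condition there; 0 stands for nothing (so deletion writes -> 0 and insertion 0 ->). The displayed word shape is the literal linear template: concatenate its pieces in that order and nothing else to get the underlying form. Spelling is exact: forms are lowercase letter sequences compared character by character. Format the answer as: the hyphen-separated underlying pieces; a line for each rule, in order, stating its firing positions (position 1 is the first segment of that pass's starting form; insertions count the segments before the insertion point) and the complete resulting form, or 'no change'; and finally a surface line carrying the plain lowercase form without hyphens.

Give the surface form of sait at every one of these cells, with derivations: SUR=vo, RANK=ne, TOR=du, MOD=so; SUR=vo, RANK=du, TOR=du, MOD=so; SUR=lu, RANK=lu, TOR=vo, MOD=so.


cell SUR=vo, RANK=ne, TOR=du, MOD=so:
underlying: es-sait-be-nr-rog
1. b -> p, d -> t, g -> k, v -> f, z -> s / _ #: fires at position(s) 13: essaitbenrrok
2. f -> v, k -> g, p -> b, t -> d / _ Z: fires at position(s) 6: essaidbenrrok
3. p -> b, s -> z, t -> d / V _ V: no change
surface: essaidbenrrok

cell SUR=vo, RANK=du, TOR=du, MOD=so:
underlying: es-sait-be-nr-dis
1. b -> p, d -> t, g -> k, v -> f, z -> s / _ #: no change
2. f -> v, k -> g, p -> b, t -> d / _ Z: fires at position(s) 6: essaidbenrdis
3. p -> b, s -> z, t -> d / V _ V: no change
surface: essaidbenrdis

cell SUR=lu, RANK=lu, TOR=vo, MOD=so:
underlying: gu-sait-be-su-vis
1. b -> p, d -> t, g -> k, v -> f, z -> s / _ #: no change
2. f -> v, k -> g, p -> b, t -> d / _ Z: fires at position(s) 6: gusaidbesuvis
3. p -> b, s -> z, t -> d / V _ V: fires at position(s) 3, 9: guzaidbezuvis
surface: guzaidbezuvis


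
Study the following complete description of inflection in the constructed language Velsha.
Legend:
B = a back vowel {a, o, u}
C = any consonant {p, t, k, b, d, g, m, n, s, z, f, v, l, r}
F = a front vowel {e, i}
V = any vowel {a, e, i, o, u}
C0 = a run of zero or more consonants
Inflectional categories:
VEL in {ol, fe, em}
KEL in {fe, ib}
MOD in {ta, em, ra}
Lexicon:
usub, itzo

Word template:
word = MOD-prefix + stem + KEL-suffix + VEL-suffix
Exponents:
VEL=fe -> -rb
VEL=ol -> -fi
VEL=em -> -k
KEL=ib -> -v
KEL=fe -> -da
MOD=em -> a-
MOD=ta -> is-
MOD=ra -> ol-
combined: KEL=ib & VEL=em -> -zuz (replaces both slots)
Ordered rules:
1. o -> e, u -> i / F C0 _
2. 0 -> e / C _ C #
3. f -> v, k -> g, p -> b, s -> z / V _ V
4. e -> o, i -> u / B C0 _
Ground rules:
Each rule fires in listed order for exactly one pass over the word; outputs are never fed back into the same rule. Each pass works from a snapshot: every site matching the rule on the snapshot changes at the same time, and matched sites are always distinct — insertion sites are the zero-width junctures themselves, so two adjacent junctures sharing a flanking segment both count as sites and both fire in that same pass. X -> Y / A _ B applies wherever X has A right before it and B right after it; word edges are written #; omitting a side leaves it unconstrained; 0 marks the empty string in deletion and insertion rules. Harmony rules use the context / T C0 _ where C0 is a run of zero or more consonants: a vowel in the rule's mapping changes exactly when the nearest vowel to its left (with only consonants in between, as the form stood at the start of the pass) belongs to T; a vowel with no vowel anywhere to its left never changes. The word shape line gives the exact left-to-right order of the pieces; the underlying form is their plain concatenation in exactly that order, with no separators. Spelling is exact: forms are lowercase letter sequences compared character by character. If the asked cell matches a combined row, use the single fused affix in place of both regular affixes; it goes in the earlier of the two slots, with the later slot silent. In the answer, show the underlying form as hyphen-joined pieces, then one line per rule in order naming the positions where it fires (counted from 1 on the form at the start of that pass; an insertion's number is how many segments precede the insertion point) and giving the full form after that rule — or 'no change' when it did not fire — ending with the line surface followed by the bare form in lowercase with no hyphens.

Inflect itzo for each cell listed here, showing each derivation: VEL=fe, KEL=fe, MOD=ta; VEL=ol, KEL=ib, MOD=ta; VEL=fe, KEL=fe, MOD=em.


cell VEL=fe, KEL=fe, MOD=ta:
underlying: is-itzo-da-rb
1. o -> e, u -> i / F C0 _: fires at position(s) 6: isitzedarb
2. 0 -> e / C _ C #: inserts after position(s) 9: isitzedareb
3. f -> v, k -> g, p -> b, s -> z / V _ V: fires at position(s) 2: izitzedareb
4. e -> o, i -> u / B C0 _: fires at position(s) 10: izitzedarob
surface: izitzedarob

cell VEL=ol, KEL=ib, MOD=ta:
underlying: is-itzo-v-fi
1. o -> e, u -> i / F C0 _: fires at position(s) 6: isitzevfi
2. 0 -> e / C _ C #: no change
3. f -> v, k -> g, p -> b, s -> z / V _ V: fires at position(s) 2: izitzevfi
4. e -> o, i -> u / B C0 _: no change
surface: izitzevfi

cell VEL=fe, KEL=fe, MOD=em:
underlying: a-itzo-da-rb
1. o -> e, u -> i / F C0 _: fires at position(s) 5: aitzedarb
2. 0 -> e / C _ C #: inserts after position(s) 8: aitzedareb
3. f -> v, k -> g, p -> b, s -> z / V _ V: no change
4. e -> o, i -> u / B C0 _: fires at position(s) 2, 9: autzedarob
surface: autzedarob


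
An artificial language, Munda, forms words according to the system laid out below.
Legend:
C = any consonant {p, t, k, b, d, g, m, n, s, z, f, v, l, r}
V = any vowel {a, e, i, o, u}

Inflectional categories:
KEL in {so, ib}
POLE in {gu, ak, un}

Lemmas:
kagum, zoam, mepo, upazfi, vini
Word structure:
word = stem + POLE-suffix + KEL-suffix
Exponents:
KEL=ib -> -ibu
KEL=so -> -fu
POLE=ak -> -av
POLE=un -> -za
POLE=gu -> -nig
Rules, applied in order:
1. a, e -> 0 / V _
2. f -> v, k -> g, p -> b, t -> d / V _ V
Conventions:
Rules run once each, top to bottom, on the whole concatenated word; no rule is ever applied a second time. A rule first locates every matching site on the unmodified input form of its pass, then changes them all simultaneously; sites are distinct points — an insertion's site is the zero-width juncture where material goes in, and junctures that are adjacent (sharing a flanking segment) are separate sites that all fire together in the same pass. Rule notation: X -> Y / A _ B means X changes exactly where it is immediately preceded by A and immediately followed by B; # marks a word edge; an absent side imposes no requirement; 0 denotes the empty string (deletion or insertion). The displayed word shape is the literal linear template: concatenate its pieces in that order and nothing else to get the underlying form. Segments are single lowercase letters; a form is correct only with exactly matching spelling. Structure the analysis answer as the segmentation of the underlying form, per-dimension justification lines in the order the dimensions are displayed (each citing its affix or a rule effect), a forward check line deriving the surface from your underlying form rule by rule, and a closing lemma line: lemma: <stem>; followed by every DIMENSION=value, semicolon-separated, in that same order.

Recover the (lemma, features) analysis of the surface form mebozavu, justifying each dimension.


underlying: mepo-za-fu
KEL=so - signalled by the affix -fu
POLE=un - signalled by the affix -za
check: mepozafu -> mepozafu -> mebozavu
lemma: mepo; KEL=so; POLE=un


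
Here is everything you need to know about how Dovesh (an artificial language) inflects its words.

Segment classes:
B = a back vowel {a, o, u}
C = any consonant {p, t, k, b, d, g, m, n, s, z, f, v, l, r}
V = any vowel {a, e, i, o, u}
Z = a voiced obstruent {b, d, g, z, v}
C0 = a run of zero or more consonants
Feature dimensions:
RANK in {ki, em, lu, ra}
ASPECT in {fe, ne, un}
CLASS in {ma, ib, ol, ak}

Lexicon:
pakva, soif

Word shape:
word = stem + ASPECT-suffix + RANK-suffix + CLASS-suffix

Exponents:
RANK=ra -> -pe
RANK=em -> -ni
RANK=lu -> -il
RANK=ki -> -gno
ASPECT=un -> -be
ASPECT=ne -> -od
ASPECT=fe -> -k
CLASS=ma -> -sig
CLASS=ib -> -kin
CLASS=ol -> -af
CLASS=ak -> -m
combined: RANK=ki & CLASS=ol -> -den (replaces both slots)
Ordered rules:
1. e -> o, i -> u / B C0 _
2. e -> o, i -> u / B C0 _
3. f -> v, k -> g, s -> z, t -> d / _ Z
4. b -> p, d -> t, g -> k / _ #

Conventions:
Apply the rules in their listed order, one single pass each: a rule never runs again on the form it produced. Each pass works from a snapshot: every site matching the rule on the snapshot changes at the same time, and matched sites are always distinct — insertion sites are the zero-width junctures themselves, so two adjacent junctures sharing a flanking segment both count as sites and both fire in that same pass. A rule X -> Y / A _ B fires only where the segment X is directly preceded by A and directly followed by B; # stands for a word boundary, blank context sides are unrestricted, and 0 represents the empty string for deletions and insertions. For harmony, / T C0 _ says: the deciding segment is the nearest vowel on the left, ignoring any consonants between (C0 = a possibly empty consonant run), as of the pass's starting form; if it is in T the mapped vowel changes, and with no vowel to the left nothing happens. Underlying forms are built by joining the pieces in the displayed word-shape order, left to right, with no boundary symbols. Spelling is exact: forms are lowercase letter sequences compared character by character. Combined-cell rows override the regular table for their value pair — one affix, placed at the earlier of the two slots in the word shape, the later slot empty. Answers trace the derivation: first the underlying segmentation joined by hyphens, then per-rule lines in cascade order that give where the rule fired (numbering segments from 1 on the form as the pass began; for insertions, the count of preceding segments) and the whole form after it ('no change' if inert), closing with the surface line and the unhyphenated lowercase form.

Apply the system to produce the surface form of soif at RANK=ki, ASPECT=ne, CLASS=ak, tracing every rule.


underlying: soif-od-gno-m
1. e -> o, i -> u / B C0 _: fires at position(s) 3: soufodgnom
2. e -> o, i -> u / B C0 _: no change
3. f -> v, k -> g, s -> z, t -> d / _ Z: no change
4. b -> p, d -> t, g -> k / _ #: no change
surface: soufodgnom


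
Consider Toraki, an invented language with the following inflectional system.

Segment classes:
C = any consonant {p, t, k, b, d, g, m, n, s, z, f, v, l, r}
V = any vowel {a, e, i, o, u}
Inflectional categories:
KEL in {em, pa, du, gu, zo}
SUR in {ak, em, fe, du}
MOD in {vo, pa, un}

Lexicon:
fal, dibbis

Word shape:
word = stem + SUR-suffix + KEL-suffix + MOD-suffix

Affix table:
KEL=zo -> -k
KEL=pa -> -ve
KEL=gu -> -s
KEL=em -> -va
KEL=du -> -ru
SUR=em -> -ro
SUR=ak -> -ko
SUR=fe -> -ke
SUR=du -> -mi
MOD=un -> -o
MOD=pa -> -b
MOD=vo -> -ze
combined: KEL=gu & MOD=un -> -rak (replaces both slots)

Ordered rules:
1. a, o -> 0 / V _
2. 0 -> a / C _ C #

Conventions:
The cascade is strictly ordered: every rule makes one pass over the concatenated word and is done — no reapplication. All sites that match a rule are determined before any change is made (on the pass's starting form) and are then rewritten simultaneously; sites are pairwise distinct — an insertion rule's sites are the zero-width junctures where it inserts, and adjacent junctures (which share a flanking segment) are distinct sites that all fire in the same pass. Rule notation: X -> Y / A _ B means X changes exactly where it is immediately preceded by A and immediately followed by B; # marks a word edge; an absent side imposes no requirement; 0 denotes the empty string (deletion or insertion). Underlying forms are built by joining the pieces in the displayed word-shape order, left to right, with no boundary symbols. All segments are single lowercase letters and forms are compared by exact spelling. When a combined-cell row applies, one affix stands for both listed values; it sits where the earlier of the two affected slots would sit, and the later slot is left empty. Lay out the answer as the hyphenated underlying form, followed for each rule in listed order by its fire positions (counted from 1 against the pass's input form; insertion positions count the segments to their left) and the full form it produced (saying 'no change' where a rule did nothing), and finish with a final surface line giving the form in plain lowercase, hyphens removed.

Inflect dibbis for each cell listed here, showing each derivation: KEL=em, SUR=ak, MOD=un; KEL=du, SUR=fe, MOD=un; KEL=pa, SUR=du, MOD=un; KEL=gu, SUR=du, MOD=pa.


cell KEL=em, SUR=ak, MOD=un:
underlying: dibbis-ko-va-o
1. a, o -> 0 / V _: fires at position(s) 11: dibbiskova
2. 0 -> a / C _ C #: no change
surface: dibbiskova

cell KEL=du, SUR=fe, MOD=un:
underlying: dibbis-ke-ru-o
1. a, o -> 0 / V _: fires at position(s) 11: dibbiskeru
2. 0 -> a / C _ C #: no change
surface: dibbiskeru

cell KEL=pa, SUR=du, MOD=un:
underlying: dibbis-mi-ve-o
1. a, o -> 0 / V _: fires at position(s) 11: dibbismive
2. 0 -> a / C _ C #: no change
surface: dibbismive

cell KEL=gu, SUR=du, MOD=pa:
underlying: dibbis-mi-s-b
1. a, o -> 0 / V _: no change
2. 0 -> a / C _ C #: inserts after position(s) 9: dibbismisab
surface: dibbismisab


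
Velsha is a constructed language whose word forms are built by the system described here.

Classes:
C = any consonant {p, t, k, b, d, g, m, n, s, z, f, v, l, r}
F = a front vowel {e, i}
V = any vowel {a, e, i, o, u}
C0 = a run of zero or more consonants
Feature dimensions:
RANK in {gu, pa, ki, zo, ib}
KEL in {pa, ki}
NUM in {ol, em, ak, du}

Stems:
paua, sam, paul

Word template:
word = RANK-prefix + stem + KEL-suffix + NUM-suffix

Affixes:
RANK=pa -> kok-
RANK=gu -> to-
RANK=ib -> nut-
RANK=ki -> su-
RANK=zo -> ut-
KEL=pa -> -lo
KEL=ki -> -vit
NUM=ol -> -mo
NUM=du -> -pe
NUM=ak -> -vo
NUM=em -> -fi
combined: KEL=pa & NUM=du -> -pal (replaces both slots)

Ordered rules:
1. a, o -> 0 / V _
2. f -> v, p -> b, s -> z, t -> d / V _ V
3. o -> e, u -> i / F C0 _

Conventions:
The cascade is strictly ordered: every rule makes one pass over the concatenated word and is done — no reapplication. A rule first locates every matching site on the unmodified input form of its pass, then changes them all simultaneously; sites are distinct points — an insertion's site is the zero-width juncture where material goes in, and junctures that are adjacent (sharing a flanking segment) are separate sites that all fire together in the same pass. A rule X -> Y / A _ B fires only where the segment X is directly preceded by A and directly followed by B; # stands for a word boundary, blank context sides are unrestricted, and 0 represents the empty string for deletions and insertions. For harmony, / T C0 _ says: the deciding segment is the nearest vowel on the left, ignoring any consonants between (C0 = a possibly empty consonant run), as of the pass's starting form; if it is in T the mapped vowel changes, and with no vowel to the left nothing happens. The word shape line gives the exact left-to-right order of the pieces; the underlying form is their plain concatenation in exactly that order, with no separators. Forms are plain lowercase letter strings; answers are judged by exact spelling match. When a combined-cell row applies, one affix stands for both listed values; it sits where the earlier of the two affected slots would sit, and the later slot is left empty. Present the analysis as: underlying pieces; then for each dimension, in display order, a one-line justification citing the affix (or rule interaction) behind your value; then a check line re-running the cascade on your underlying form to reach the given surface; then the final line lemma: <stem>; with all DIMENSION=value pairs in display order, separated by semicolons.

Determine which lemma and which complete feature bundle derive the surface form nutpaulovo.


underlying: nut-paua-lo-vo
RANK=ib - signalled by the affix nut-
KEL=pa - signalled by the affix -lo
NUM=ak - signalled by the affix -vo
check: nutpaualovo -> nutpaulovo -> nutpaulovo -> nutpaulovo
lemma: paua; RANK=ib; KEL=pa; NUM=ak


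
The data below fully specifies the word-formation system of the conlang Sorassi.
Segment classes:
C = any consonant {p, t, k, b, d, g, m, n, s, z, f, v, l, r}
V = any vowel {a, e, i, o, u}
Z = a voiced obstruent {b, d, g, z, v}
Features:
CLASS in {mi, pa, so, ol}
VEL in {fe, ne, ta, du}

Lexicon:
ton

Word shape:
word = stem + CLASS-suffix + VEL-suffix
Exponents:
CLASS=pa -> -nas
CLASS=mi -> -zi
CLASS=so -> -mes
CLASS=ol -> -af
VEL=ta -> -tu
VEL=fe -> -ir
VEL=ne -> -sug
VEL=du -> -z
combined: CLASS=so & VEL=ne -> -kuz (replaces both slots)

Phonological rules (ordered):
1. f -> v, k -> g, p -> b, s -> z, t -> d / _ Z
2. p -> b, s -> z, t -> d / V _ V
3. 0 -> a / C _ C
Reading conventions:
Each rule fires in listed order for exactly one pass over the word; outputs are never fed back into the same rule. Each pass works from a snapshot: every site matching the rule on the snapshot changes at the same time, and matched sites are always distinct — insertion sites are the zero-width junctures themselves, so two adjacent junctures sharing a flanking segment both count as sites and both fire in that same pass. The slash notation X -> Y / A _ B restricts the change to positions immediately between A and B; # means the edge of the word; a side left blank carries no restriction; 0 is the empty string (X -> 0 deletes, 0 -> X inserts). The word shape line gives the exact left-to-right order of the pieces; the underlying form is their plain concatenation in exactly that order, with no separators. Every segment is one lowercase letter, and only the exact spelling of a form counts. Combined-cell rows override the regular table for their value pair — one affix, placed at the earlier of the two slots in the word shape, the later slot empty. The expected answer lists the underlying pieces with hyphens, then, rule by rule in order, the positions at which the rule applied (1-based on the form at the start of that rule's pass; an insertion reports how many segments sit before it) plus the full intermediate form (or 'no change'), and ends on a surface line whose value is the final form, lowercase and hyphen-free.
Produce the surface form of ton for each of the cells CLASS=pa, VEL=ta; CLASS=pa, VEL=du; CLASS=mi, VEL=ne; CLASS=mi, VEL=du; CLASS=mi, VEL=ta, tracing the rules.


cell CLASS=pa, VEL=ta:
underlying: ton-nas-tu
1. f -> v, k -> g, p -> b, s -> z, t -> d / _ Z: no change
2. p -> b, s -> z, t -> d / V _ V: no change
3. 0 -> a / C _ C: inserts after position(s) 3, 6: tonanasatu
surface: tonanasatu

cell CLASS=pa, VEL=du:
underlying: ton-nas-z
1. f -> v, k -> g, p -> b, s -> z, t -> d / _ Z: fires at position(s) 6: tonnazz
2. p -> b, s -> z, t -> d / V _ V: no change
3. 0 -> a / C _ C: inserts after position(s) 3, 6: tonanazaz
surface: tonanazaz

cell CLASS=mi, VEL=ne:
underlying: ton-zi-sug
1. f -> v, k -> g, p -> b, s -> z, t -> d / _ Z: no change
2. p -> b, s -> z, t -> d / V _ V: fires at position(s) 6: tonzizug
3. 0 -> a / C _ C: inserts after position(s) 3: tonazizug
surface: tonazizug

cell CLASS=mi, VEL=du:
underlying: ton-zi-z
1. f -> v, k -> g, p -> b, s -> z, t -> d / _ Z: no change
2. p -> b, s -> z, t -> d / V _ V: no change
3. 0 -> a / C _ C: inserts after position(s) 3: tonaziz
surface: tonaziz

cell CLASS=mi, VEL=ta:
underlying: ton-zi-tu
1. f -> v, k -> g, p -> b, s -> z, t -> d / _ Z: no change
2. p -> b, s -> z, t -> d / V _ V: fires at position(s) 6: tonzidu
3. 0 -> a / C _ C: inserts after position(s) 3: tonazidu
surface: tonazidu


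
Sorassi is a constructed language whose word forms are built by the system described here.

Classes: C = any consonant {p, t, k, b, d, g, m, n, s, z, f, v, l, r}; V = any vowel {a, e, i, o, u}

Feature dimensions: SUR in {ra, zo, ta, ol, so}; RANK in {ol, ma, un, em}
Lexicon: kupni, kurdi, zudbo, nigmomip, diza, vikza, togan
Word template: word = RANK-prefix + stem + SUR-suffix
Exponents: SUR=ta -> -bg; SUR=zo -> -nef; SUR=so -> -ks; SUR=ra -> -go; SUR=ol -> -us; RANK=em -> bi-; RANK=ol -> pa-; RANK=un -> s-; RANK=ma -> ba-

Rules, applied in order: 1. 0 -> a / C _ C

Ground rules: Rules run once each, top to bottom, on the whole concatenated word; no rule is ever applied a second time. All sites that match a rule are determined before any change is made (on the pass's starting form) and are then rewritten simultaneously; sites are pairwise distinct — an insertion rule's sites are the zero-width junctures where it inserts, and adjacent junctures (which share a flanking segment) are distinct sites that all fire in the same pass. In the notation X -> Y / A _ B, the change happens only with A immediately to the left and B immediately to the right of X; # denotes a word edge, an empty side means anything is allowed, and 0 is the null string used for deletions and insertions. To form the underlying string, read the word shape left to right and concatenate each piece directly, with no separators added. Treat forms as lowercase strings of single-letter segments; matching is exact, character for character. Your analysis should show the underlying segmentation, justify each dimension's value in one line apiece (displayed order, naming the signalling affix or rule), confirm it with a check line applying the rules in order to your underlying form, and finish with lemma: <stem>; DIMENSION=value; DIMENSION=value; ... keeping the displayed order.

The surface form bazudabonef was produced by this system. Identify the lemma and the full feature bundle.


underlying: ba-zudbo-nef
SUR=zo - signalled by the affix -nef
RANK=ma - signalled by the affix ba-
check: bazudbonef -> bazudabonef
lemma: zudbo; SUR=zo; RANK=ma


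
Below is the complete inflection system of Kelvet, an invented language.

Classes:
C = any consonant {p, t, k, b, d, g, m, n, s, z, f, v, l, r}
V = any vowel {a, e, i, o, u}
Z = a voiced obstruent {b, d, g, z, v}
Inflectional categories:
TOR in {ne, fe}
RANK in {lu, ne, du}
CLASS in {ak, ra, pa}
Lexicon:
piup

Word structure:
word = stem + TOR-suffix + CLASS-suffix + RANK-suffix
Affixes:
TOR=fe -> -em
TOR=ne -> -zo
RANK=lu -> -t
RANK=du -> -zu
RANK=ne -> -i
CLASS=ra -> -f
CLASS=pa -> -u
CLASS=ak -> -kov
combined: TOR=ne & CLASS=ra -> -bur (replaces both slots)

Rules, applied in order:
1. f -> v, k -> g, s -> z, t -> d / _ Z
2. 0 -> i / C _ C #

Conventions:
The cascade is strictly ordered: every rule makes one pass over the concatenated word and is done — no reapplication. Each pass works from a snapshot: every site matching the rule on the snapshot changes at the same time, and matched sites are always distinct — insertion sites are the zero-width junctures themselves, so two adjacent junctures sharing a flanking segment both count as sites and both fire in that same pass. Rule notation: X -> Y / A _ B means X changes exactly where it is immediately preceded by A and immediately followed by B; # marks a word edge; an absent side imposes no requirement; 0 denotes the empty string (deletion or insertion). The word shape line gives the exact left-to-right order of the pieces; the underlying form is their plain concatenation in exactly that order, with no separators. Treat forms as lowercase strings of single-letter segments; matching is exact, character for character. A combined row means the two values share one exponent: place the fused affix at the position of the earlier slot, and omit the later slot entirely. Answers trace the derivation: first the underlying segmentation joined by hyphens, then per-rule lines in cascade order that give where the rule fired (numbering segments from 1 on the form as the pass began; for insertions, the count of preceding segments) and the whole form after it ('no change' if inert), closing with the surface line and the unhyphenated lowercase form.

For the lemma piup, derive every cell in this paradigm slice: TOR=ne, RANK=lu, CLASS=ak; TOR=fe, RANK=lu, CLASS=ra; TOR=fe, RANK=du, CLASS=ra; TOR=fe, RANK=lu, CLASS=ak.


cell TOR=ne, RANK=lu, CLASS=ak:
underlying: piup-zo-kov-t
1. f -> v, k -> g, s -> z, t -> d / _ Z: no change
2. 0 -> i / C _ C #: inserts after position(s) 9: piupzokovit
surface: piupzokovit

cell TOR=fe, RANK=lu, CLASS=ra:
underlying: piup-em-f-t
1. f -> v, k -> g, s -> z, t -> d / _ Z: no change
2. 0 -> i / C _ C #: inserts after position(s) 7: piupemfit
surface: piupemfit

cell TOR=fe, RANK=du, CLASS=ra:
underlying: piup-em-f-zu
1. f -> v, k -> g, s -> z, t -> d / _ Z: fires at position(s) 7: piupemvzu
2. 0 -> i / C _ C #: no change
surface: piupemvzu

cell TOR=fe, RANK=lu, CLASS=ak:
underlying: piup-em-kov-t
1. f -> v, k -> g, s -> z, t -> d / _ Z: no change
2. 0 -> i / C _ C #: inserts after position(s) 9: piupemkovit
surface: piupemkovit


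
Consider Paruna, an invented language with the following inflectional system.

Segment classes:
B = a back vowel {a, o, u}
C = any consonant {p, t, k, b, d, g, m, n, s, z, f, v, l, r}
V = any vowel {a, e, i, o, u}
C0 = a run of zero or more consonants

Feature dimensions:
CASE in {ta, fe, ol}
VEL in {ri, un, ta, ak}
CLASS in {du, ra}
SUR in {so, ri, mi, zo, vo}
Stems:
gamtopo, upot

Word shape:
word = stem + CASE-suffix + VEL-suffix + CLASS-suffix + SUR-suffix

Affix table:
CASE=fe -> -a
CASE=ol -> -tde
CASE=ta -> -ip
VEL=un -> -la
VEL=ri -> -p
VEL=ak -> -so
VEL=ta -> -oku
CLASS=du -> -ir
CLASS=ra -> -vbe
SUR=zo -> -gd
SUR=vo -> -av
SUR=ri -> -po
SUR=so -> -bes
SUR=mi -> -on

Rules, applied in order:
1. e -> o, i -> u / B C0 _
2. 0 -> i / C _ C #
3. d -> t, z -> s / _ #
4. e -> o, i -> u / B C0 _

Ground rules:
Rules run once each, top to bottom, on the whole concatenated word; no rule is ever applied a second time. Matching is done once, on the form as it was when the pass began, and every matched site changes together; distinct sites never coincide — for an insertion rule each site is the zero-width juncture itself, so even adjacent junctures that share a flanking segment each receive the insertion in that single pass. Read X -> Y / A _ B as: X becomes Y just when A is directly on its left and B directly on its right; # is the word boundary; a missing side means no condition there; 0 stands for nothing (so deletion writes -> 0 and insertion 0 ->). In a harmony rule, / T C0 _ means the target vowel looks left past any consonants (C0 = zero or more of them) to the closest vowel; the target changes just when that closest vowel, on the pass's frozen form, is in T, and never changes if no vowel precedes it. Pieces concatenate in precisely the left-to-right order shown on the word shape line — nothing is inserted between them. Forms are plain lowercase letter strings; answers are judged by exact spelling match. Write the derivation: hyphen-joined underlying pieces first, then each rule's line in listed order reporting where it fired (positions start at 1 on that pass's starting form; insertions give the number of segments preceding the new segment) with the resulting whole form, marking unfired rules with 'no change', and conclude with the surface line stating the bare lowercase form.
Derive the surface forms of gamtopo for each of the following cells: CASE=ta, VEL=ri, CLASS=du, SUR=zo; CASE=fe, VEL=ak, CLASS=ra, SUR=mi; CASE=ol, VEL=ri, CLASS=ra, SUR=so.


cell CASE=ta, VEL=ri, CLASS=du, SUR=zo:
underlying: gamtopo-ip-p-ir-gd
1. e -> o, i -> u / B C0 _: fires at position(s) 8: gamtopouppirgd
2. 0 -> i / C _ C #: inserts after position(s) 13: gamtopouppirgid
3. d -> t, z -> s / _ #: fires at position(s) 15: gamtopouppirgit
4. e -> o, i -> u / B C0 _: fires at position(s) 11: gamtopouppurgit
surface: gamtopouppurgit

cell CASE=fe, VEL=ak, CLASS=ra, SUR=mi:
underlying: gamtopo-a-so-vbe-on
1. e -> o, i -> u / B C0 _: fires at position(s) 13: gamtopoasovboon
2. 0 -> i / C _ C #: no change
3. d -> t, z -> s / _ #: no change
4. e -> o, i -> u / B C0 _: no change
surface: gamtopoasovboon

cell CASE=ol, VEL=ri, CLASS=ra, SUR=so:
underlying: gamtopo-tde-p-vbe-bes
1. e -> o, i -> u / B C0 _: fires at position(s) 10: gamtopotdopvbebes
2. 0 -> i / C _ C #: no change
3. d -> t, z -> s / _ #: no change
4. e -> o, i -> u / B C0 _: fires at position(s) 14: gamtopotdopvbobes
surface: gamtopotdopvbobes


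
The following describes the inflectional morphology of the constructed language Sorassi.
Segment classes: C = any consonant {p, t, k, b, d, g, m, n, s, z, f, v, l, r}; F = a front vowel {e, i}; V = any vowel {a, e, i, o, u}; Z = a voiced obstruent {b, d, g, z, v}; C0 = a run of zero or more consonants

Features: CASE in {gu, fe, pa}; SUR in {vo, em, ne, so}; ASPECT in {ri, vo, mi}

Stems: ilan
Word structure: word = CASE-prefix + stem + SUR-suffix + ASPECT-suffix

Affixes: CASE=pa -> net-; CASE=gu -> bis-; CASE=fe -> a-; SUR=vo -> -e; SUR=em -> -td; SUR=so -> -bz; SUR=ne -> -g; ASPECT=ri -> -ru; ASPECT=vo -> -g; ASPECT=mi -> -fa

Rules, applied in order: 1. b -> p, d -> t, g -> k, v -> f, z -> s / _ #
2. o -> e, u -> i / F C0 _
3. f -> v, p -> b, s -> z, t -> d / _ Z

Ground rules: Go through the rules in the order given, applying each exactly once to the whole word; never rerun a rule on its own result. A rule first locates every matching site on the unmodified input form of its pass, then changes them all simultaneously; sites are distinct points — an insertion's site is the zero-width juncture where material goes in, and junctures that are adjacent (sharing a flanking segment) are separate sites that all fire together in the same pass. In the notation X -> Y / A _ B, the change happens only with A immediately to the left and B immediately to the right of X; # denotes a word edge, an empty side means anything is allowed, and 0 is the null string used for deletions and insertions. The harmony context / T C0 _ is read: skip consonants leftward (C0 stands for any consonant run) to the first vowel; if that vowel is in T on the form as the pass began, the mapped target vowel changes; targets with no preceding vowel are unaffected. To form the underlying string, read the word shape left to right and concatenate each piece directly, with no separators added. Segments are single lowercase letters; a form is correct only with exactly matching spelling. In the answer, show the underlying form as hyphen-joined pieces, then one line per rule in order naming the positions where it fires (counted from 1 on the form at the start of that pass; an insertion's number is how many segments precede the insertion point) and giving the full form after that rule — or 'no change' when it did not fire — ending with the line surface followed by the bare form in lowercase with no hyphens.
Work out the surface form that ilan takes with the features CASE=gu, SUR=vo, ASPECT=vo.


underlying: bis-ilan-e-g
1. b -> p, d -> t, g -> k, v -> f, z -> s / _ #: fires at position(s) 9: bisilanek
2. o -> e, u -> i / F C0 _: no change
3. f -> v, p -> b, s -> z, t -> d / _ Z: no change
surface: bisilanek


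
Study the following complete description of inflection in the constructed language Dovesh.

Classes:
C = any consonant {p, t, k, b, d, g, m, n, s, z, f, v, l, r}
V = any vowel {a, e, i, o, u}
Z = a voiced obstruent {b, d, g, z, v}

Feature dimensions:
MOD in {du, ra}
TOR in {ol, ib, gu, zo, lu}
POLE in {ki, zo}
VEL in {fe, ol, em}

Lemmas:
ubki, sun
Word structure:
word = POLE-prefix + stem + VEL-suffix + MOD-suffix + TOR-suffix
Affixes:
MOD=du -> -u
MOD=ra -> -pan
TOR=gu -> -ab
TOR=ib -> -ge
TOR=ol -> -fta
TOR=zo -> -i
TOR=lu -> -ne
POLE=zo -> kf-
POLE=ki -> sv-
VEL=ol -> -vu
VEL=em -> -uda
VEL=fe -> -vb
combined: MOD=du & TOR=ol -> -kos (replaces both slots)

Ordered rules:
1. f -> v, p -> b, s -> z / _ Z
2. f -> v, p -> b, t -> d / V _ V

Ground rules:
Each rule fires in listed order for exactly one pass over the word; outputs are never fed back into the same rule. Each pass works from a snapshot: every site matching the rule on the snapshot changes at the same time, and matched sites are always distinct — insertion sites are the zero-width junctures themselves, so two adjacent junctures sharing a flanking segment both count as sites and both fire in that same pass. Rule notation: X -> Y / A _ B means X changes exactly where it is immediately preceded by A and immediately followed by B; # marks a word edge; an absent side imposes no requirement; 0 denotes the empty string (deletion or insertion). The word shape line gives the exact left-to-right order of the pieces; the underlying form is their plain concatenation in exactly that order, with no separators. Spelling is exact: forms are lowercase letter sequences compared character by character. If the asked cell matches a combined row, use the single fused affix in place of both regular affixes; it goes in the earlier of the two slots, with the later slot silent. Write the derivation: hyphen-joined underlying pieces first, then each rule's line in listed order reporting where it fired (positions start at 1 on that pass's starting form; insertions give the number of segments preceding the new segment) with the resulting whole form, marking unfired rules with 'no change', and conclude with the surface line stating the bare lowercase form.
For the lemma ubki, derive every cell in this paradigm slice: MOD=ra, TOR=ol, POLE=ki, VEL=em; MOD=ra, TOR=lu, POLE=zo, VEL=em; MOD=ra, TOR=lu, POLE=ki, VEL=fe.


cell MOD=ra, TOR=ol, POLE=ki, VEL=em:
underlying: sv-ubki-uda-pan-fta
1. f -> v, p -> b, s -> z / _ Z: fires at position(s) 1: zvubkiudapanfta
2. f -> v, p -> b, t -> d / V _ V: fires at position(s) 10: zvubkiudabanfta
surface: zvubkiudabanfta

cell MOD=ra, TOR=lu, POLE=zo, VEL=em:
underlying: kf-ubki-uda-pan-ne
1. f -> v, p -> b, s -> z / _ Z: no change
2. f -> v, p -> b, t -> d / V _ V: fires at position(s) 10: kfubkiudabanne
surface: kfubkiudabanne

cell MOD=ra, TOR=lu, POLE=ki, VEL=fe:
underlying: sv-ubki-vb-pan-ne
1. f -> v, p -> b, s -> z / _ Z: fires at position(s) 1: zvubkivbpanne
2. f -> v, p -> b, t -> d / V _ V: no change
surface: zvubkivbpanne


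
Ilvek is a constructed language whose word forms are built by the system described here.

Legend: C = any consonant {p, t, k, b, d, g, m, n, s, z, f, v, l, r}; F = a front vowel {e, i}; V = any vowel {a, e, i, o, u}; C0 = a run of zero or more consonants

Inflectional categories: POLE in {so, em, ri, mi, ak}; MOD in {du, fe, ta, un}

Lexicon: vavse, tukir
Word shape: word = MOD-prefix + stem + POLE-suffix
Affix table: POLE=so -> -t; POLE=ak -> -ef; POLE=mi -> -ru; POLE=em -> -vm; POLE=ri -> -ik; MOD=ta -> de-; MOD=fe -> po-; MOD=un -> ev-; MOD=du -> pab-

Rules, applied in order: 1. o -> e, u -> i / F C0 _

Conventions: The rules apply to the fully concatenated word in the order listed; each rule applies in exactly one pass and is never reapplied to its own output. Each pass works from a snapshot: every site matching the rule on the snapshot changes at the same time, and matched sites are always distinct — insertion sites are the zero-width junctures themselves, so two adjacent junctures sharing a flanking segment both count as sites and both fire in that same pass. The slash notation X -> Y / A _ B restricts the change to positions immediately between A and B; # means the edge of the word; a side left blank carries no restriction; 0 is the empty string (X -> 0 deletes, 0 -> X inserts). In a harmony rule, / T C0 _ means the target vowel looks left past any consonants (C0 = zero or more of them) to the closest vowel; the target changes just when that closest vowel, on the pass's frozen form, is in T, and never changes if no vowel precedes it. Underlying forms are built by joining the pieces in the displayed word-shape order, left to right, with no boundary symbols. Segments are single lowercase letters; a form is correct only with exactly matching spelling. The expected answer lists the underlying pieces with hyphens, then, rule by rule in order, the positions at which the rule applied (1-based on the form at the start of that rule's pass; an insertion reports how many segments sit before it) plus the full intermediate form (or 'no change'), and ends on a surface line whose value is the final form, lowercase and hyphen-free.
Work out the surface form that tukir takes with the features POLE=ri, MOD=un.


underlying: ev-tukir-ik
1. o -> e, u -> i / F C0 _: fires at position(s) 4: evtikirik
surface: evtikirik


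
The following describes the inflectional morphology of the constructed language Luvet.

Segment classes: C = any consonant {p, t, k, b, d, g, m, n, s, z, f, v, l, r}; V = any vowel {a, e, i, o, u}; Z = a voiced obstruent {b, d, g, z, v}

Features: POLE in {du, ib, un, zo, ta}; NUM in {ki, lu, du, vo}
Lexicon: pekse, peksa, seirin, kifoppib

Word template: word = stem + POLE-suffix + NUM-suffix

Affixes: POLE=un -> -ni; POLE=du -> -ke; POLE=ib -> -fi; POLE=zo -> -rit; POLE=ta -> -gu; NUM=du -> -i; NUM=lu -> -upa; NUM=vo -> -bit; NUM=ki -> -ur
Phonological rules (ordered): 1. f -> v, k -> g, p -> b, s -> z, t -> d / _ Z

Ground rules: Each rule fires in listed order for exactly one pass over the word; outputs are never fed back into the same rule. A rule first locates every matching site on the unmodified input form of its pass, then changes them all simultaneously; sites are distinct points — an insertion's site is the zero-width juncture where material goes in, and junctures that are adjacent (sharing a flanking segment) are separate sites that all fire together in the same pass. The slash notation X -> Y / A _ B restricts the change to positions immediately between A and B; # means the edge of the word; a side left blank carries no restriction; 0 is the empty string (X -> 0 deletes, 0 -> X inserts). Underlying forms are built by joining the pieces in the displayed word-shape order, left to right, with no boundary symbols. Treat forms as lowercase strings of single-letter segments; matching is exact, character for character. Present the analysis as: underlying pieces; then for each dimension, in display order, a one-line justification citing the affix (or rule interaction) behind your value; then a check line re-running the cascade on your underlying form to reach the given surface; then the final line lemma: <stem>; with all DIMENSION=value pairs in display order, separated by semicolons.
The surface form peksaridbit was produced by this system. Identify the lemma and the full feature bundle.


underlying: peksa-rit-bit
POLE=zo - signalled by the affix -rit
NUM=vo - signalled by the affix -bit
check: peksaritbit -> peksaridbit
lemma: peksa; POLE=zo; NUM=vo
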